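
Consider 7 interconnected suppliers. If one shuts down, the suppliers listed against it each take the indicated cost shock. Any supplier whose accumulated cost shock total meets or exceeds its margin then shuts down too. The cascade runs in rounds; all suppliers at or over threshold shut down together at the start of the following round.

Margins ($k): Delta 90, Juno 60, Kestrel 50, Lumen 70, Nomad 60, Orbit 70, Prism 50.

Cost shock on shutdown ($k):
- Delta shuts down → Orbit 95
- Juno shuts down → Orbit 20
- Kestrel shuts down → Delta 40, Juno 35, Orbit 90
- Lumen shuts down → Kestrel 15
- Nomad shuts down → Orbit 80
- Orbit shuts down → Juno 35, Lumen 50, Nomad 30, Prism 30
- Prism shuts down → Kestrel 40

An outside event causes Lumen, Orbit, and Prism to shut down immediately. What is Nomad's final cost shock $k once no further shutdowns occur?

Round 1 — Lumen, Orbit, Prism shut down (initial).
  Juno: +35 → 35 < 60
  Kestrel: +15+40 → 55 ≥ 50
  Nomad: +30 → 30 < 60
Round 2 — Kestrel shuts down.
  Delta: +40 → 40 < 90
  Juno: +35 → 70 ≥ 60
Round 3 — Juno shuts down.
No further shutdowns.

30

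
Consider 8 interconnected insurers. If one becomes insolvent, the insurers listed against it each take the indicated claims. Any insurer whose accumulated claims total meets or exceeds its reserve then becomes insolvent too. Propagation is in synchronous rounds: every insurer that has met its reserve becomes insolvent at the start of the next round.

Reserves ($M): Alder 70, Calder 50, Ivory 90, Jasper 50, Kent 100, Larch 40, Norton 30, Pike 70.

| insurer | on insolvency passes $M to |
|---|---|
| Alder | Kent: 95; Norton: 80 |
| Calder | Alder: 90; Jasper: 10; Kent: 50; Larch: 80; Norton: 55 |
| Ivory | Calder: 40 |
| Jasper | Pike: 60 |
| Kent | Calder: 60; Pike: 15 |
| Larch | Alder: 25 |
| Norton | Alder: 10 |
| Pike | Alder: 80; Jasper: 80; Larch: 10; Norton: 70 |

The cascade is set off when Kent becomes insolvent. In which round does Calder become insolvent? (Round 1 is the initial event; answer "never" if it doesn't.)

Round 1 — Kent becomes insolvent (initial).
  Calder: +60 → 60 ≥ 50
  Pike: +15 → 15 < 70
Round 2 — Calder becomes insolvent.
  Alder: +90 → 90 ≥ 70
  Jasper: +10 → 10 < 50
  Larch: +80 → 80 ≥ 40
  Norton: +55 → 55 ≥ 30
Round 3 — Alder, Larch, Norton become insolvent.
No further insolvencies.

2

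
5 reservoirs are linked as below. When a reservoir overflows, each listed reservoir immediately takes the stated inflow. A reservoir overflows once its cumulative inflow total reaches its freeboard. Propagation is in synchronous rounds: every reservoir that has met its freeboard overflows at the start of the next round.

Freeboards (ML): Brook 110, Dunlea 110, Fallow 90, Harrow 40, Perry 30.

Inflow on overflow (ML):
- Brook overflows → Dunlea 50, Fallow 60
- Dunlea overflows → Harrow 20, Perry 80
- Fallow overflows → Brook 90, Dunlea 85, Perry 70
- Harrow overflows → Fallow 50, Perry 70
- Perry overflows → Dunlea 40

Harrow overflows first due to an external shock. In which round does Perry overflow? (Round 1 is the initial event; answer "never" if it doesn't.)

2

Round 1 — Harrow overflows (initial).
  Fallow: +50 → 50 < 90
  Perry: +70 → 70 ≥ 30
Round 2 — Perry overflows.
  Dunlea: +40 → 40 < 110
No further overflows.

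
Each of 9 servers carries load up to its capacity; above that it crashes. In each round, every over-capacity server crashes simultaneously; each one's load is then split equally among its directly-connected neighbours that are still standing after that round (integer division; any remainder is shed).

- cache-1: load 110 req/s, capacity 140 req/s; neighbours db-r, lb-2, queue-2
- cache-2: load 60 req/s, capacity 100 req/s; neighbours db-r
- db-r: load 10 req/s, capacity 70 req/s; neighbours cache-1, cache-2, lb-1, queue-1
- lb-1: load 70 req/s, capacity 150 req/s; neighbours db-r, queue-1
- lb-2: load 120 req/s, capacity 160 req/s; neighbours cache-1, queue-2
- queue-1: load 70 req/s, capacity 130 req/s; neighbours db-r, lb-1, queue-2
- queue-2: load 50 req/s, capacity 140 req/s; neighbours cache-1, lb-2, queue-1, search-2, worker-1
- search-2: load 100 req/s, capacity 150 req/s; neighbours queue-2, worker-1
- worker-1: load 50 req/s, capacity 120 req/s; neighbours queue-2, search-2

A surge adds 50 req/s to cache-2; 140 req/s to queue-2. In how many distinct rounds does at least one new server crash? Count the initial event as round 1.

4

Round 1 — cache-2 at 110 > 100; queue-2 at 190 > 140. cache-2, queue-2 crash.
  cache-2 sheds 110 req/s to db-r: 110 each.
    db-r: 10+110 = 120 > 70
  queue-2 sheds 190 req/s to cache-1, lb-2, queue-1, search-2, worker-1: 38 each.
    cache-1: 110+38 = 148 > 140
    lb-2: 120+38 = 158 ≤ 160
    queue-1: 70+38 = 108 ≤ 130
    search-2: 100+38 = 138 ≤ 150
    worker-1: 50+38 = 88 ≤ 120
Round 2 — cache-1, db-r crash.
  cache-1 sheds 148 req/s to lb-2: 148 each.
    lb-2: 158+148 = 306 > 160
  db-r sheds 120 req/s to lb-1, queue-1: 60 each.
    lb-1: 70+60 = 130 ≤ 150
    queue-1: 108+60 = 168 > 130
Round 3 — lb-2, queue-1 crash.
  lb-2 sheds 306 req/s: no online neighbours, lost.
  queue-1 sheds 168 req/s to lb-1: 168 each.
    lb-1: 130+168 = 298 > 150
Round 4 — lb-1 crashes.
  lb-1 sheds 298 req/s: no online neighbours, lost.
No further crashes.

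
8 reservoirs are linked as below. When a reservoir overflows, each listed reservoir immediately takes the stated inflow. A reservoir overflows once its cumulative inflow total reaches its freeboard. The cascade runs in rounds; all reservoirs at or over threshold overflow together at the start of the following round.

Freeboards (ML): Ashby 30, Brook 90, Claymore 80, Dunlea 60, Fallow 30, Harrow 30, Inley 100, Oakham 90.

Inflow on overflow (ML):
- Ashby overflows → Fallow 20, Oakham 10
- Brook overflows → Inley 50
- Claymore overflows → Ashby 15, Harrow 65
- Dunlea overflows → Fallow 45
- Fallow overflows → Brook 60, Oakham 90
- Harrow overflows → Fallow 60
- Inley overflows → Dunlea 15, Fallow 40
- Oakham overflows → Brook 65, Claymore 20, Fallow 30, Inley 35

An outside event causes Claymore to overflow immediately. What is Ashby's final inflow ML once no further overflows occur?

15

Round 1 — Claymore overflows (initial).
  Ashby: +15 → 15 < 30
  Harrow: +65 → 65 ≥ 30
Round 2 — Harrow overflows.
  Fallow: +60 → 60 ≥ 30
Round 3 — Fallow overflows.
  Brook: +60 → 60 < 90
  Oakham: +90 → 90 ≥ 90
Round 4 — Oakham overflows.
  Brook: +65 → 125 ≥ 90
  Inley: +35 → 35 < 100
Round 5 — Brook overflows.
  Inley: +50 → 85 < 100
No further overflows.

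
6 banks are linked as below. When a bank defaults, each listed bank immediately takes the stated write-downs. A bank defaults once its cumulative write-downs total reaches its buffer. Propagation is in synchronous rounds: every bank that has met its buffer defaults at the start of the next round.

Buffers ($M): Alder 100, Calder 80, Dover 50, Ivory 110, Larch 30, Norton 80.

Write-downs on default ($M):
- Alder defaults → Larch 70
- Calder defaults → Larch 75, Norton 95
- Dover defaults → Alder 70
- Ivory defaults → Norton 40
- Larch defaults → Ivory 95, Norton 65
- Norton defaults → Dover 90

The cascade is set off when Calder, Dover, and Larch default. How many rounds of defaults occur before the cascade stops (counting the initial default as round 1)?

Round 1 — Calder, Dover, Larch default (initial).
  Alder: +70 → 70 < 100
  Ivory: +95 → 95 < 110
  Norton: +95+65 → 160 ≥ 80
Round 2 — Norton defaults.
No further defaults.

2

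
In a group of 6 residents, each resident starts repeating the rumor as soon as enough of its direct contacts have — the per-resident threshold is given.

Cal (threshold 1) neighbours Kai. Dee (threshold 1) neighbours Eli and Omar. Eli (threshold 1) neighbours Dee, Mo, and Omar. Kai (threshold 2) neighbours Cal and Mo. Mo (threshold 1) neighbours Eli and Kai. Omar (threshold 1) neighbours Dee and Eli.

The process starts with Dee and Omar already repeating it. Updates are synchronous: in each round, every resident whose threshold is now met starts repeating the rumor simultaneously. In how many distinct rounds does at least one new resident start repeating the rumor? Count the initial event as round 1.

Round 1 — Dee, Omar start repeating the rumor (initial).
Round 2 — checking thresholds:
  Eli: 2 of 3 neighbours ≥ 1, starts repeating the rumor.
Round 3 — checking thresholds:
  Mo: 1 of 2 neighbours ≥ 1, starts repeating the rumor.
Round 4 — no new spreads; cascade stops.

3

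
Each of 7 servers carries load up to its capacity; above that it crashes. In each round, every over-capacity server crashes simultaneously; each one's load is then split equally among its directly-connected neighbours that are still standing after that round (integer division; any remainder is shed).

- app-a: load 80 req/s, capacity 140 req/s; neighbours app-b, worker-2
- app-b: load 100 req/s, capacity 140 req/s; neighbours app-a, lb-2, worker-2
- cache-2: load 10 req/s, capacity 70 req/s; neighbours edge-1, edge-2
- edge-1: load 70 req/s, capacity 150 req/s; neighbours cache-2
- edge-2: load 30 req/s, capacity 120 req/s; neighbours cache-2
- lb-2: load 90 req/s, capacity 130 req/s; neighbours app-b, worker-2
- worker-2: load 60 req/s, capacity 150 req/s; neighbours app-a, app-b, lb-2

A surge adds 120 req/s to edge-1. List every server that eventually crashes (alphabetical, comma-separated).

Round 1 — edge-1 at 190 > 150. edge-1 crashes.
  edge-1 sheds 190 req/s to cache-2: 190 each.
    cache-2: 10+190 = 200 > 70
Round 2 — cache-2 crashes.
  cache-2 sheds 200 req/s to edge-2: 200 each.
    edge-2: 30+200 = 230 > 120
Round 3 — edge-2 crashes.
  edge-2 sheds 230 req/s: no online neighbours, lost.
No further crashes.

cache-2, edge-1, edge-2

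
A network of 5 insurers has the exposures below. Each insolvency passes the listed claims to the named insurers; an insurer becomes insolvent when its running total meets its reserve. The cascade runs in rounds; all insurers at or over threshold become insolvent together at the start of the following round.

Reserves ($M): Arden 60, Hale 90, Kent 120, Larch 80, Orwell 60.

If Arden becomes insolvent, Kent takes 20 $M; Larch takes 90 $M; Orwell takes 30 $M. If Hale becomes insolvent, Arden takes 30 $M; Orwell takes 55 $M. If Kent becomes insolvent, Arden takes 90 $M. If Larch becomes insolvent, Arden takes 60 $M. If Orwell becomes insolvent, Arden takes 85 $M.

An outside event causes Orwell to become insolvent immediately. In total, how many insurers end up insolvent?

3

Round 1 — Orwell becomes insolvent (initial).
  Arden: +85 → 85 ≥ 60
Round 2 — Arden becomes insolvent.
  Kent: +20 → 20 < 120
  Larch: +90 → 90 ≥ 80
Round 3 — Larch becomes insolvent.
No further insolvencies.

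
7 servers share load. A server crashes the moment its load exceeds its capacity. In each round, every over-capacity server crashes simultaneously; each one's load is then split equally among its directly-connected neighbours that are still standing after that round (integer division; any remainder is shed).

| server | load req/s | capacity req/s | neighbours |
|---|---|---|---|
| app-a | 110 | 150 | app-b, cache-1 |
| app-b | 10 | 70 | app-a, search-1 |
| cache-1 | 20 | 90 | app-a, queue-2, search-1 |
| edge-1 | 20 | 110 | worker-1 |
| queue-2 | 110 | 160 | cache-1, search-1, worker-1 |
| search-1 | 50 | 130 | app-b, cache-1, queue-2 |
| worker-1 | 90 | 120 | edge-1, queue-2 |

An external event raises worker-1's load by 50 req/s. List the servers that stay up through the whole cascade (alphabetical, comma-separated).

edge-1

Round 1 — worker-1 at 140 > 120. worker-1 crashes.
  worker-1 sheds 140 req/s to edge-1, queue-2: 70 each.
    edge-1: 20+70 = 90 ≤ 110
    queue-2: 110+70 = 180 > 160
Round 2 — queue-2 crashes.
  queue-2 sheds 180 req/s to cache-1, search-1: 90 each.
    cache-1: 20+90 = 110 > 90
    search-1: 50+90 = 140 > 130
Round 3 — cache-1, search-1 crash.
  cache-1 sheds 110 req/s to app-a: 110 each.
    app-a: 110+110 = 220 > 150
  search-1 sheds 140 req/s to app-b: 140 each.
    app-b: 10+140 = 150 > 70
Round 4 — app-a, app-b crash.
  app-a sheds 220 req/s: no online neighbours, lost.
  app-b sheds 150 req/s: no online neighbours, lost.
No further crashes.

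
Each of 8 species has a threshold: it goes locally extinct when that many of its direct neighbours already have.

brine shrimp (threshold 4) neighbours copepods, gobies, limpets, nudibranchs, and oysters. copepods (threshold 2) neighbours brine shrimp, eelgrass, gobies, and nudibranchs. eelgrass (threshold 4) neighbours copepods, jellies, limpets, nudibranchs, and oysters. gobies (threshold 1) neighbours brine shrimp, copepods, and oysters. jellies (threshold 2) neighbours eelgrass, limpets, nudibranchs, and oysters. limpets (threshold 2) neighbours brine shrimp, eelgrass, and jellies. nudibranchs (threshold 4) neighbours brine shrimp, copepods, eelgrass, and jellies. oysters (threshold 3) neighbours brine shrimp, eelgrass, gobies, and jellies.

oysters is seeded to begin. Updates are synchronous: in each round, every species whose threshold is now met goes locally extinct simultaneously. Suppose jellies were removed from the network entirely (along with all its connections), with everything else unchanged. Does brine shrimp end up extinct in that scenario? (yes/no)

no

With jellies removed:
Round 1 — oysters goes locally extinct (initial).
Round 2 — checking thresholds:
  brine shrimp: 1 of 5 neighbours < 4, not yet.
  eelgrass: 1 of 4 neighbours < 4, not yet.
  gobies: 1 of 3 neighbours ≥ 1, goes locally extinct.
Round 3 — no new extinctions; cascade stops.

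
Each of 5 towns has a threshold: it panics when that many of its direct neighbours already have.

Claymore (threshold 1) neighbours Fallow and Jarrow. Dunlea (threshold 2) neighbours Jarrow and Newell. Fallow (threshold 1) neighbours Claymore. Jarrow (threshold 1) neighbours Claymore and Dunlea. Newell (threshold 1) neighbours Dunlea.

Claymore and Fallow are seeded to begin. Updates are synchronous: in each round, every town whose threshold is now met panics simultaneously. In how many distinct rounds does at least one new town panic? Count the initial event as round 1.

2

Round 1 — Claymore, Fallow panic (initial).
Round 2 — checking thresholds:
  Jarrow: 1 of 2 neighbours ≥ 1, panics.
Round 3 — no new panics; cascade stops.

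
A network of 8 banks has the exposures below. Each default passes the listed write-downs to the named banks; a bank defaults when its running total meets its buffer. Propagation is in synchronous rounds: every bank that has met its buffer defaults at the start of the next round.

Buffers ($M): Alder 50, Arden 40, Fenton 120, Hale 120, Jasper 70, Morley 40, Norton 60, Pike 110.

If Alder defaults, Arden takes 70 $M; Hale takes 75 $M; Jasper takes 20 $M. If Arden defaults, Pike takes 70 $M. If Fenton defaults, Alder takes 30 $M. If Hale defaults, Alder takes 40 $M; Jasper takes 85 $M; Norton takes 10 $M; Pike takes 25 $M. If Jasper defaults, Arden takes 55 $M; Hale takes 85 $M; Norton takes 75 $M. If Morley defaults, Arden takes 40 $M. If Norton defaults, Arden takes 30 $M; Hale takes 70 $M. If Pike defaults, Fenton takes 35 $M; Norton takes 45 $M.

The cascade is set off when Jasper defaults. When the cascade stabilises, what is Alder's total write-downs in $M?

40

Round 1 — Jasper defaults (initial).
  Arden: +55 → 55 ≥ 40
  Hale: +85 → 85 < 120
  Norton: +75 → 75 ≥ 60
Round 2 — Arden, Norton default.
  Hale: +70 → 155 ≥ 120
  Pike: +70 → 70 < 110
Round 3 — Hale defaults.
  Alder: +40 → 40 < 50
  Pike: +25 → 95 < 110
No further defaults.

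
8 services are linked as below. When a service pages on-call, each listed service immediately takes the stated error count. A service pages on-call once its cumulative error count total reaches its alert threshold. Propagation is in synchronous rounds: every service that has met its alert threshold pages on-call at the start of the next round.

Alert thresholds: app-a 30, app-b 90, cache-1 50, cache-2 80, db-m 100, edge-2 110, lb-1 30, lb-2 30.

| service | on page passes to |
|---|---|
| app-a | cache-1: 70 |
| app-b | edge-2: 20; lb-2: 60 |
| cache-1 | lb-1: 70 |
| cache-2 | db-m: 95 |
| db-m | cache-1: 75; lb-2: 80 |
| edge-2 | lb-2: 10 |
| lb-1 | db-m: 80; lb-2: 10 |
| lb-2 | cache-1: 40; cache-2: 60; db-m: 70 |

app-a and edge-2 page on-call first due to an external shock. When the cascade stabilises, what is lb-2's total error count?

20

Round 1 — app-a, edge-2 page on-call (initial).
  cache-1: +70 → 70 ≥ 50
  lb-2: +10 → 10 < 30
Round 2 — cache-1 pages on-call.
  lb-1: +70 → 70 ≥ 30
Round 3 — lb-1 pages on-call.
  db-m: +80 → 80 < 100
  lb-2: +10 → 20 < 30
No further pages.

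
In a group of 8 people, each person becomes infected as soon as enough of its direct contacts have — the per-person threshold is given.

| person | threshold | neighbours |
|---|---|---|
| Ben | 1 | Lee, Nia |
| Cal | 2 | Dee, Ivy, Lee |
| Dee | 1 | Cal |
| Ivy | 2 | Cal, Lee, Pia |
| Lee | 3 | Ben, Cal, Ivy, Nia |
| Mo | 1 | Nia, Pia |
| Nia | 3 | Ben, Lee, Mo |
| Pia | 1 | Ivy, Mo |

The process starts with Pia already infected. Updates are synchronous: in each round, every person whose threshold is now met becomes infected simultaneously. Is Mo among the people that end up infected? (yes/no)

yes

Round 1 — Pia becomes infected (initial).
Round 2 — checking thresholds:
  Ivy: 1 of 3 neighbours < 2, holds.
  Mo: 1 of 2 neighbours ≥ 1, becomes infected.
Round 3 — no new infections; cascade stops.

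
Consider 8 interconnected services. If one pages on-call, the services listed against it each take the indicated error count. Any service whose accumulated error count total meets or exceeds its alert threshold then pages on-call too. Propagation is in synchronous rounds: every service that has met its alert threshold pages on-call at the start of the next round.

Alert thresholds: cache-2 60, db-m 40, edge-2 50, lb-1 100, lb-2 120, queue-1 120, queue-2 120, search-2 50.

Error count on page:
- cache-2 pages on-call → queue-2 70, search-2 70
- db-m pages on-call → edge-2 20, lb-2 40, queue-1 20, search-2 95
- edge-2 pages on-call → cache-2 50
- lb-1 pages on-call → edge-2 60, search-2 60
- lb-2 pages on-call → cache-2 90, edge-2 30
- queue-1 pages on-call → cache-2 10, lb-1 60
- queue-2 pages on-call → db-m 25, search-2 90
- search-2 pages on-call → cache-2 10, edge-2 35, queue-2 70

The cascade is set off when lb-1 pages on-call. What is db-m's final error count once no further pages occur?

25

Round 1 — lb-1 pages on-call (initial).
  edge-2: +60 → 60 ≥ 50
  search-2: +60 → 60 ≥ 50
Round 2 — edge-2, search-2 page on-call.
  cache-2: +50+10 → 60 ≥ 60
  queue-2: +70 → 70 < 120
Round 3 — cache-2 pages on-call.
  queue-2: +70 → 140 ≥ 120
Round 4 — queue-2 pages on-call.
  db-m: +25 → 25 < 40
No further pages.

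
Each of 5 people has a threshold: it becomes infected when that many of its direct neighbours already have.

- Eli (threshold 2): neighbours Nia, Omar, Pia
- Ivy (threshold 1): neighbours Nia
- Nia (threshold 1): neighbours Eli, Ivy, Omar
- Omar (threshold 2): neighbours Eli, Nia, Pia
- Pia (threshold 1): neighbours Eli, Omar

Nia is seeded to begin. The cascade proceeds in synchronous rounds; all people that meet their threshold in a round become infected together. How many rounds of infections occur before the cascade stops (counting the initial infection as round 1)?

Round 1 — Nia becomes infected (initial).
Round 2 — checking thresholds:
  Eli: 1 of 3 neighbours < 2, below threshold.
  Ivy: 1 of 1 neighbours ≥ 1, becomes infected.
  Omar: 1 of 3 neighbours < 2, below threshold.
Round 3 — no new infections; cascade stops.

2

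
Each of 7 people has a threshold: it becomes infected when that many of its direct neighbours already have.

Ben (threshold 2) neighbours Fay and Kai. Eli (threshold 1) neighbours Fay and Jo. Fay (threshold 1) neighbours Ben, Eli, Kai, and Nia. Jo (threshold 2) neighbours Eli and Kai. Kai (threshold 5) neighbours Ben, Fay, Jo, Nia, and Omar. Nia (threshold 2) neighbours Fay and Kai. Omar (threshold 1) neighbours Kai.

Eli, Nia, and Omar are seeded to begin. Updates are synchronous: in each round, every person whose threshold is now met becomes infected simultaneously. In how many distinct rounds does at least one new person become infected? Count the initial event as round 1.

Round 1 — Eli, Nia, Omar become infected (initial).
Round 2 — checking thresholds:
  Fay: 2 of 4 neighbours ≥ 1, becomes infected.
  Jo: 1 of 2 neighbours < 2, not yet.
  Kai: 2 of 5 neighbours < 5, not yet.
Round 3 — no new infections; cascade stops.

2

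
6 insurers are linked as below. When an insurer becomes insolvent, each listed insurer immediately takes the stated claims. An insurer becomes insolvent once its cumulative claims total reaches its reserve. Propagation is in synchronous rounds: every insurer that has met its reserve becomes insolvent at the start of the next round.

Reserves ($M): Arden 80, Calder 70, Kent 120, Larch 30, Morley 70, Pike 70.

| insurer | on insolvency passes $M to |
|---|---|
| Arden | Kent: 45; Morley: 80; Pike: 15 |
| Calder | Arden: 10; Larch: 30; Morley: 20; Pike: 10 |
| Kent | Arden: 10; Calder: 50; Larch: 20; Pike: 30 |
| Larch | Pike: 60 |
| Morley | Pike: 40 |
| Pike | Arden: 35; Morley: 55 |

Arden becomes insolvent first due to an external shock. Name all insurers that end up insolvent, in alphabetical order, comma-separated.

Arden, Morley

Round 1 — Arden becomes insolvent (initial).
  Kent: +45 → 45 < 120
  Morley: +80 → 80 ≥ 70
  Pike: +15 → 15 < 70
Round 2 — Morley becomes insolvent.
  Pike: +40 → 55 < 70
No further insolvencies.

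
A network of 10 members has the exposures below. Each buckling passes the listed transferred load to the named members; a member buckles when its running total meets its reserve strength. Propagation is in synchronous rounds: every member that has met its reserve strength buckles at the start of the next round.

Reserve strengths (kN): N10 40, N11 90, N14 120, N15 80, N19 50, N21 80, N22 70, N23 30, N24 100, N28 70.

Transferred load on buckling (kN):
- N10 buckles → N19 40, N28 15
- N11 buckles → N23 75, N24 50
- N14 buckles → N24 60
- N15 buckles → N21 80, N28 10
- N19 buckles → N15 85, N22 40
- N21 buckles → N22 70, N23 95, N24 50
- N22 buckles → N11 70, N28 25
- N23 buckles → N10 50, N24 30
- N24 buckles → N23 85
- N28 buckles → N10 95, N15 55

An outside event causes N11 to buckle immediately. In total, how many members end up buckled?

Round 1 — N11 buckles (initial).
  N23: +75 → 75 ≥ 30
  N24: +50 → 50 < 100
Round 2 — N23 buckles.
  N10: +50 → 50 ≥ 40
  N24: +30 → 80 < 100
Round 3 — N10 buckles.
  N19: +40 → 40 < 50
  N28: +15 → 15 < 70
No further bucklings.

3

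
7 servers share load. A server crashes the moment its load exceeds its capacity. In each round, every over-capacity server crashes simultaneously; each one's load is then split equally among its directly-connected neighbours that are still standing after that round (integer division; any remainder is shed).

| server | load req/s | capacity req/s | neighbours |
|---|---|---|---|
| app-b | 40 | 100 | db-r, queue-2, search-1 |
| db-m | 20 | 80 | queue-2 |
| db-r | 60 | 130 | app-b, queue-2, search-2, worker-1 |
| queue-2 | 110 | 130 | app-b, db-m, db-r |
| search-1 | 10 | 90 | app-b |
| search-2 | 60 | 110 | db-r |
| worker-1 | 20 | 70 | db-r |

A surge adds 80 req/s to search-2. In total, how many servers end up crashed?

Round 1 — search-2 at 140 > 110. search-2 crashes.
  search-2 sheds 140 req/s to db-r: 140 each.
    db-r: 60+140 = 200 > 130
Round 2 — db-r crashes.
  db-r sheds 200 req/s to app-b, queue-2, worker-1: 66 each (2 lost).
    app-b: 40+66 = 106 > 100
    queue-2: 110+66 = 176 > 130
    worker-1: 20+66 = 86 > 70
Round 3 — app-b, queue-2, worker-1 crash.
  app-b sheds 106 req/s to search-1: 106 each.
    search-1: 10+106 = 116 > 90
  queue-2 sheds 176 req/s to db-m: 176 each.
    db-m: 20+176 = 196 > 80
  worker-1 sheds 86 req/s: no online neighbours, lost.
Round 4 — db-m, search-1 crash.
  db-m sheds 196 req/s: no online neighbours, lost.
  search-1 sheds 116 req/s: no online neighbours, lost.
No further crashes.

7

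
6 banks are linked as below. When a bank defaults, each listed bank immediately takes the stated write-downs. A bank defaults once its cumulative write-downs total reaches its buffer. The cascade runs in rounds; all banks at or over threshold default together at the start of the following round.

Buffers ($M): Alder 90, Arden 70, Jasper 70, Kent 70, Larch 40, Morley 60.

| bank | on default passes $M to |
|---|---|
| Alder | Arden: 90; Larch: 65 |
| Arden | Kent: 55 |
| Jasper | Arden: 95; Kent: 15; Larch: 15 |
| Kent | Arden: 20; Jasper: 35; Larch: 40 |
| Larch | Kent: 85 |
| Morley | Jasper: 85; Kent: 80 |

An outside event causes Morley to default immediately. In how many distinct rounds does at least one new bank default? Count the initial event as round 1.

Round 1 — Morley defaults (initial).
  Jasper: +85 → 85 ≥ 70
  Kent: +80 → 80 ≥ 70
Round 2 — Jasper, Kent default.
  Arden: +95+20 → 115 ≥ 70
  Larch: +15+40 → 55 ≥ 40
Round 3 — Arden, Larch default.
No further defaults.

3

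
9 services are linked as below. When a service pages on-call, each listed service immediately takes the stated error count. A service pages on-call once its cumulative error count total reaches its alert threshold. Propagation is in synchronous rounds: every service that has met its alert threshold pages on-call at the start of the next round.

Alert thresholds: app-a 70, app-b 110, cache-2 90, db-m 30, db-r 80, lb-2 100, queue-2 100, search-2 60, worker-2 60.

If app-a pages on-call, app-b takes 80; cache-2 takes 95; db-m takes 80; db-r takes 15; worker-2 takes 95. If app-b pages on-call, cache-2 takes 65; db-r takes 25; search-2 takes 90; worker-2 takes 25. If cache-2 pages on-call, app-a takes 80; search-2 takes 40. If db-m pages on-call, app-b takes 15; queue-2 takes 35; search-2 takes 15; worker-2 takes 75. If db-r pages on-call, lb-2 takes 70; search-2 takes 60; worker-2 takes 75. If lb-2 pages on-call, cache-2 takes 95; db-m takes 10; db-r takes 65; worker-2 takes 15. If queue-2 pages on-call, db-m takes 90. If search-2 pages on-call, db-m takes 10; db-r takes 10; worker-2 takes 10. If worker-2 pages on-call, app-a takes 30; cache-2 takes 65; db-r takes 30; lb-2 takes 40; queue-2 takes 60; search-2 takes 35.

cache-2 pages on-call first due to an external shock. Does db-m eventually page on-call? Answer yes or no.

Round 1 — cache-2 pages on-call (initial).
  app-a: +80 → 80 ≥ 70
  search-2: +40 → 40 < 60
Round 2 — app-a pages on-call.
  app-b: +80 → 80 < 110
  db-m: +80 → 80 ≥ 30
  db-r: +15 → 15 < 80
  worker-2: +95 → 95 ≥ 60
Round 3 — db-m, worker-2 page on-call.
  app-b: +15 → 95 < 110
  db-r: +30 → 45 < 80
  lb-2: +40 → 40 < 100
  queue-2: +35+60 → 95 < 100
  search-2: +15+35 → 90 ≥ 60
Round 4 — search-2 pages on-call.
  db-r: +10 → 55 < 80
No further pages.

yes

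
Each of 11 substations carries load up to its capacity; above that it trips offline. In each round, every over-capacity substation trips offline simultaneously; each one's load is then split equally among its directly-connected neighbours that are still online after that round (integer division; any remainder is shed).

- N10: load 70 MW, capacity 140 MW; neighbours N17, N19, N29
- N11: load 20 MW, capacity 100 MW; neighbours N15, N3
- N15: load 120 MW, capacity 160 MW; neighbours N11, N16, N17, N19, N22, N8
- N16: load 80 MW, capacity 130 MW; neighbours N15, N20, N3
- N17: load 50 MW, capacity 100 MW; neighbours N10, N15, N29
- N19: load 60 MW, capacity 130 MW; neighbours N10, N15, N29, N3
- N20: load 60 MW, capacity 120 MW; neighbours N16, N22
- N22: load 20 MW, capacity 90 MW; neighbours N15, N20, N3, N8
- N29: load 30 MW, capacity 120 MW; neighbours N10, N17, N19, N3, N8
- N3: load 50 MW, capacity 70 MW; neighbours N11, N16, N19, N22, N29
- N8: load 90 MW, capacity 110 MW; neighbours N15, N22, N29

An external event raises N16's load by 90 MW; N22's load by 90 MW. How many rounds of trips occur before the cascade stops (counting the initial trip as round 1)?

4

Round 1 — N16 at 170 > 130; N22 at 110 > 90. N16, N22 trip offline.
  N16 sheds 170 MW to N15, N20, N3: 56 each (2 lost).
    N15: 120+56 = 176 > 160
    N20: 60+56 = 116 ≤ 120
    N3: 50+56 = 106 > 70
  N22 sheds 110 MW to N15, N20, N3, N8: 27 each (2 lost).
    N15: 176+27 = 203 > 160
    N20: 116+27 = 143 > 120
    N3: 106+27 = 133 > 70
    N8: 90+27 = 117 > 110
Round 2 — N15, N20, N3, N8 trip offline.
  N15 sheds 203 MW to N11, N17, N19: 67 each (2 lost).
    N11: 20+67 = 87 ≤ 100
    N17: 50+67 = 117 > 100
    N19: 60+67 = 127 ≤ 130
  N20 sheds 143 MW: no online neighbours, lost.
  N3 sheds 133 MW to N11, N19, N29: 44 each (1 lost).
    N11: 87+44 = 131 > 100
    N19: 127+44 = 171 > 130
    N29: 30+44 = 74 ≤ 120
  N8 sheds 117 MW to N29: 117 each.
    N29: 74+117 = 191 > 120
Round 3 — N11, N17, N19, N29 trip offline.
  N11 sheds 131 MW: no online neighbours, lost.
  N17 sheds 117 MW to N10: 117 each.
    N10: 70+117 = 187 > 140
  N19 sheds 171 MW to N10: 171 each.
    N10: 187+171 = 358 > 140
  N29 sheds 191 MW to N10: 191 each.
    N10: 358+191 = 549 > 140
Round 4 — N10 trips offline.
  N10 sheds 549 MW: no online neighbours, lost.
No further trips.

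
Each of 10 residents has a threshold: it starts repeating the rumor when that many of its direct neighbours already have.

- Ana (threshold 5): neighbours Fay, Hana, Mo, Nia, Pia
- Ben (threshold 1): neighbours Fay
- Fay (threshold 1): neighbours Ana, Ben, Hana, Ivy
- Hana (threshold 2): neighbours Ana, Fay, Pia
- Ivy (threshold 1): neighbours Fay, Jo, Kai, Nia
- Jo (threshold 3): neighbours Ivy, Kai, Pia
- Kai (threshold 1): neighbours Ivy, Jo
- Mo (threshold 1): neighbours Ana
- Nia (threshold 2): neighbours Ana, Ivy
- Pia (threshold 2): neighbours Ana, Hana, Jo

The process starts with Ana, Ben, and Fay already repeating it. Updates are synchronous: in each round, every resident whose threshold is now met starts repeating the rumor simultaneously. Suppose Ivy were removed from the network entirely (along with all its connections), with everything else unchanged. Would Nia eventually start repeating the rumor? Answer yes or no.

With Ivy removed:
Round 1 — Ana, Ben, Fay start repeating the rumor (initial).
Round 2 — checking thresholds:
  Hana: 2 of 3 neighbours ≥ 2, starts repeating the rumor.
  Mo: 1 of 1 neighbours ≥ 1, starts repeating the rumor.
  Nia: 1 of 1 neighbours < 2, below threshold.
  Pia: 1 of 3 neighbours < 2, below threshold.
Round 3 — checking thresholds:
  Nia: 1 of 1 neighbours < 2, below threshold.
  Pia: 2 of 3 neighbours ≥ 2, starts repeating the rumor.
Round 4 — no new spreads; cascade stops.

no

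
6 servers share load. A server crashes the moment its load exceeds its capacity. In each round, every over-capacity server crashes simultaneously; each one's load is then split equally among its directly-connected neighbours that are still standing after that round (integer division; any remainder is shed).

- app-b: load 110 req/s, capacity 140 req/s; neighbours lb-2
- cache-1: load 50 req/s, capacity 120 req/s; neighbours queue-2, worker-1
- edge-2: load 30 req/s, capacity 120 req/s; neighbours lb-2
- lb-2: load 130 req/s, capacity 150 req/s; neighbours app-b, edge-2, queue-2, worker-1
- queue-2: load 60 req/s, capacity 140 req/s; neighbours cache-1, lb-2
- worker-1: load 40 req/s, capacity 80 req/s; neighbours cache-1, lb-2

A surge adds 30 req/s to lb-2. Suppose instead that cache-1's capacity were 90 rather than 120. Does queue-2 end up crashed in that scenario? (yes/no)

With cache-1's capacity at 90:
Round 1 — lb-2 at 160 > 150. lb-2 crashes.
  lb-2 sheds 160 req/s to app-b, edge-2, queue-2, worker-1: 40 each.
    app-b: 110+40 = 150 > 140
    edge-2: 30+40 = 70 ≤ 120
    queue-2: 60+40 = 100 ≤ 140
    worker-1: 40+40 = 80 ≤ 80
Round 2 — app-b crashes.
  app-b sheds 150 req/s: no online neighbours, lost.
No further crashes.

no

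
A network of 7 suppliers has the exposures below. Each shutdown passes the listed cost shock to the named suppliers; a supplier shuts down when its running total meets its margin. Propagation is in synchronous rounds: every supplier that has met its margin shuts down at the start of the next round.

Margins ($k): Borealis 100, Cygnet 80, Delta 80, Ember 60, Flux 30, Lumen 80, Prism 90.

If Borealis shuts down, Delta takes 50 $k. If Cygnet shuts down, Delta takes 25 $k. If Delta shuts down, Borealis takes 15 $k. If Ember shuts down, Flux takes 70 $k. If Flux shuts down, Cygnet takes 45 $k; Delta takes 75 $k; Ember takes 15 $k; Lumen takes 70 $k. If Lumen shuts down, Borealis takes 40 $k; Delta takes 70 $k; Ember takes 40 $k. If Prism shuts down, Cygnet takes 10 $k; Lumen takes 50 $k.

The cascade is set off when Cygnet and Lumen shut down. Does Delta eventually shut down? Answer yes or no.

Round 1 — Cygnet, Lumen shut down (initial).
  Borealis: +40 → 40 < 100
  Delta: +25+70 → 95 ≥ 80
  Ember: +40 → 40 < 60
Round 2 — Delta shuts down.
  Borealis: +15 → 55 < 100
No further shutdowns.

yes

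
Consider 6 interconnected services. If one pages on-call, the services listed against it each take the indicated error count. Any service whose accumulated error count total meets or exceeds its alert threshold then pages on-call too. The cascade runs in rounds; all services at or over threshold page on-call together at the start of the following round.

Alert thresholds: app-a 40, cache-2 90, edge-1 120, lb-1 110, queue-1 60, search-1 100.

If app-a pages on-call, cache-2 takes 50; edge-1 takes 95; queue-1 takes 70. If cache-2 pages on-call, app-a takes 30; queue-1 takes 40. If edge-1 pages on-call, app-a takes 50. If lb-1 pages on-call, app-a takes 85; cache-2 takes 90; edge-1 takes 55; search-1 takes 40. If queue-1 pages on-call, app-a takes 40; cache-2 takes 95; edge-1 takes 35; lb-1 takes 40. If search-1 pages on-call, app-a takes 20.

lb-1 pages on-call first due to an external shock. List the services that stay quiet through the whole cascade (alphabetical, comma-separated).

Round 1 — lb-1 pages on-call (initial).
  app-a: +85 → 85 ≥ 40
  cache-2: +90 → 90 ≥ 90
  edge-1: +55 → 55 < 120
  search-1: +40 → 40 < 100
Round 2 — app-a, cache-2 page on-call.
  edge-1: +95 → 150 ≥ 120
  queue-1: +70+40 → 110 ≥ 60
Round 3 — edge-1, queue-1 page on-call.
No further pages.

search-1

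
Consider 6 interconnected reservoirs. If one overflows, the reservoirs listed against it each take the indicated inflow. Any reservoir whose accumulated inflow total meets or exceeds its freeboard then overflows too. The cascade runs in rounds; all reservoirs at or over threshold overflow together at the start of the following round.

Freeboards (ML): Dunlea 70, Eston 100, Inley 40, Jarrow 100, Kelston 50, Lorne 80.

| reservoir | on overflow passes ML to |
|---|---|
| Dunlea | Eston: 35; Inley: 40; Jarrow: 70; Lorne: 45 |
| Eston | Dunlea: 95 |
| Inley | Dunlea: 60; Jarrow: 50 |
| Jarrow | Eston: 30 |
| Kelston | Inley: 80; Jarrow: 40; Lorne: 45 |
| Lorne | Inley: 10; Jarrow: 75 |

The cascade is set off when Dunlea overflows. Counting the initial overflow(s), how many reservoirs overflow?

Round 1 — Dunlea overflows (initial).
  Eston: +35 → 35 < 100
  Inley: +40 → 40 ≥ 40
  Jarrow: +70 → 70 < 100
  Lorne: +45 → 45 < 80
Round 2 — Inley overflows.
  Jarrow: +50 → 120 ≥ 100
Round 3 — Jarrow overflows.
  Eston: +30 → 65 < 100
No further overflows.

3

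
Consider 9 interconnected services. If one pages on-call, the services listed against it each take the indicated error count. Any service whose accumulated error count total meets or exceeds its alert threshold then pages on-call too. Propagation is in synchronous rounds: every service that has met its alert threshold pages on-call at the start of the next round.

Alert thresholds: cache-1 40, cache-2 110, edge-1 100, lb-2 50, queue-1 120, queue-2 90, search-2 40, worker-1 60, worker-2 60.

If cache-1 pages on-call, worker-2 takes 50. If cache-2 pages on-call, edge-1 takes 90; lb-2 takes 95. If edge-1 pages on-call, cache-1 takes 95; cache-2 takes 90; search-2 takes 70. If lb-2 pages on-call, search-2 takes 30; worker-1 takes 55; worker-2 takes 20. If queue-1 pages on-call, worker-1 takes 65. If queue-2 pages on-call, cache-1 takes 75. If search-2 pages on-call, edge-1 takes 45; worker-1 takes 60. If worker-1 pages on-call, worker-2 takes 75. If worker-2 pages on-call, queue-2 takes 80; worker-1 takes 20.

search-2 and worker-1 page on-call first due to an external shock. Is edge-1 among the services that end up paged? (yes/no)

Round 1 — search-2, worker-1 page on-call (initial).
  edge-1: +45 → 45 < 100
  worker-2: +75 → 75 ≥ 60
Round 2 — worker-2 pages on-call.
  queue-2: +80 → 80 < 90
No further pages.

no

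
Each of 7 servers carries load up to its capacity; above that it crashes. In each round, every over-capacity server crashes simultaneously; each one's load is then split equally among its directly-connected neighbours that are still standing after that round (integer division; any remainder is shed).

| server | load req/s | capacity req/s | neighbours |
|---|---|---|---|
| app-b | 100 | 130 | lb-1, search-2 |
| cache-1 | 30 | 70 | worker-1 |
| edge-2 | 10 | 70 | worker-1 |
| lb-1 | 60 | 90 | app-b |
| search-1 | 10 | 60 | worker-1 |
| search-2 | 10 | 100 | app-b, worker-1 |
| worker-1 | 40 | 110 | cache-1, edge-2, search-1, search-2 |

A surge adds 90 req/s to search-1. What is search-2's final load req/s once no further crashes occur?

56

Round 1 — search-1 at 100 > 60. search-1 crashes.
  search-1 sheds 100 req/s to worker-1: 100 each.
    worker-1: 40+100 = 140 > 110
Round 2 — worker-1 crashes.
  worker-1 sheds 140 req/s to cache-1, edge-2, search-2: 46 each (2 lost).
    cache-1: 30+46 = 76 > 70
    edge-2: 10+46 = 56 ≤ 70
    search-2: 10+46 = 56 ≤ 100
Round 3 — cache-1 crashes.
  cache-1 sheds 76 req/s: no online neighbours, lost.
No further crashes.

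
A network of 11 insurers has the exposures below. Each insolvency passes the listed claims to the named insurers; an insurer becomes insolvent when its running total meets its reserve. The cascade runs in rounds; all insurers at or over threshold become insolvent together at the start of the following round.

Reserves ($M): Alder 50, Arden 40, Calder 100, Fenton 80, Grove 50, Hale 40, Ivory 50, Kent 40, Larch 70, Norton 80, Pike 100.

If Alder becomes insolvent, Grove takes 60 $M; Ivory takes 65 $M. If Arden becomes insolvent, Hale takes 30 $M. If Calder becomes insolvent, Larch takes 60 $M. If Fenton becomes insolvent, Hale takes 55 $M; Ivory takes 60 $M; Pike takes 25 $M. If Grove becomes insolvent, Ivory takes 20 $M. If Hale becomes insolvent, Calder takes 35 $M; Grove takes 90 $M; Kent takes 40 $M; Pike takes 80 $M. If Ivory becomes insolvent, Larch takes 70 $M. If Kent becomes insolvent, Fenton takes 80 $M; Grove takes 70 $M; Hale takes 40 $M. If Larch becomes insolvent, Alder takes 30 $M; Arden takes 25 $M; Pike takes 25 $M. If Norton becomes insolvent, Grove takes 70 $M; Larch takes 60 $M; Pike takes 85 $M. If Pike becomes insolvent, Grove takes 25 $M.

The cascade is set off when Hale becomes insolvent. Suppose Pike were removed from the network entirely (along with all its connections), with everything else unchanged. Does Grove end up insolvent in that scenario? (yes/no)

With Pike removed:
Round 1 — Hale becomes insolvent (initial).
  Calder: +35 → 35 < 100
  Grove: +90 → 90 ≥ 50
  Kent: +40 → 40 ≥ 40
Round 2 — Grove, Kent become insolvent.
  Fenton: +80 → 80 ≥ 80
  Ivory: +20 → 20 < 50
Round 3 — Fenton becomes insolvent.
  Ivory: +60 → 80 ≥ 50
Round 4 — Ivory becomes insolvent.
  Larch: +70 → 70 ≥ 70
Round 5 — Larch becomes insolvent.
  Alder: +30 → 30 < 50
  Arden: +25 → 25 < 40
No further insolvencies.

yes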